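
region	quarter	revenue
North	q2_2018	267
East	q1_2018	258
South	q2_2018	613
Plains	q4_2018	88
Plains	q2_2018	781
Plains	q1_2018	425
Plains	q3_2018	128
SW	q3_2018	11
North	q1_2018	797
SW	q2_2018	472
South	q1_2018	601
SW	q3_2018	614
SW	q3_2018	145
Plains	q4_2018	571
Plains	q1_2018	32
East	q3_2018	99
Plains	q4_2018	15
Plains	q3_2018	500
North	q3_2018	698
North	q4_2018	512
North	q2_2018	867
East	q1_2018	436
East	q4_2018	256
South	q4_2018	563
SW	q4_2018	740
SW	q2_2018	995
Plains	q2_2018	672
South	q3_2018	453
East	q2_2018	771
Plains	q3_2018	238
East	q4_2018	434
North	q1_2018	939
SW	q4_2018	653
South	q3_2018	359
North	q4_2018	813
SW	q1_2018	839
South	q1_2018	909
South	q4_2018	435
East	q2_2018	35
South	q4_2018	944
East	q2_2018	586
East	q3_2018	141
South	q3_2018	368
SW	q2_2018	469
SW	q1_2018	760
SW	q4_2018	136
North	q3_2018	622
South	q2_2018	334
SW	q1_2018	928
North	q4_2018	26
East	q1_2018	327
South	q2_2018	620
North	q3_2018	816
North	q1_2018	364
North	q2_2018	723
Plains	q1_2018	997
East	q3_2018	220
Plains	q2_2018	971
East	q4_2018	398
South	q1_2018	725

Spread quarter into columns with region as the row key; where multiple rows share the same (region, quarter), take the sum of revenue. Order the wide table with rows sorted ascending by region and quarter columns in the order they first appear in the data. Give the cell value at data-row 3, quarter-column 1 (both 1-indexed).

With rows sorted ascending by region, row 3 is region=Plains. quarter columns in first-appearance order: q2_2018, q1_2018, q4_2018, q3_2018; column 1 is q2_2018.
Long rows with region=Plains, quarter=q2_2018: 781 + 672 + 971 = 2424.

2424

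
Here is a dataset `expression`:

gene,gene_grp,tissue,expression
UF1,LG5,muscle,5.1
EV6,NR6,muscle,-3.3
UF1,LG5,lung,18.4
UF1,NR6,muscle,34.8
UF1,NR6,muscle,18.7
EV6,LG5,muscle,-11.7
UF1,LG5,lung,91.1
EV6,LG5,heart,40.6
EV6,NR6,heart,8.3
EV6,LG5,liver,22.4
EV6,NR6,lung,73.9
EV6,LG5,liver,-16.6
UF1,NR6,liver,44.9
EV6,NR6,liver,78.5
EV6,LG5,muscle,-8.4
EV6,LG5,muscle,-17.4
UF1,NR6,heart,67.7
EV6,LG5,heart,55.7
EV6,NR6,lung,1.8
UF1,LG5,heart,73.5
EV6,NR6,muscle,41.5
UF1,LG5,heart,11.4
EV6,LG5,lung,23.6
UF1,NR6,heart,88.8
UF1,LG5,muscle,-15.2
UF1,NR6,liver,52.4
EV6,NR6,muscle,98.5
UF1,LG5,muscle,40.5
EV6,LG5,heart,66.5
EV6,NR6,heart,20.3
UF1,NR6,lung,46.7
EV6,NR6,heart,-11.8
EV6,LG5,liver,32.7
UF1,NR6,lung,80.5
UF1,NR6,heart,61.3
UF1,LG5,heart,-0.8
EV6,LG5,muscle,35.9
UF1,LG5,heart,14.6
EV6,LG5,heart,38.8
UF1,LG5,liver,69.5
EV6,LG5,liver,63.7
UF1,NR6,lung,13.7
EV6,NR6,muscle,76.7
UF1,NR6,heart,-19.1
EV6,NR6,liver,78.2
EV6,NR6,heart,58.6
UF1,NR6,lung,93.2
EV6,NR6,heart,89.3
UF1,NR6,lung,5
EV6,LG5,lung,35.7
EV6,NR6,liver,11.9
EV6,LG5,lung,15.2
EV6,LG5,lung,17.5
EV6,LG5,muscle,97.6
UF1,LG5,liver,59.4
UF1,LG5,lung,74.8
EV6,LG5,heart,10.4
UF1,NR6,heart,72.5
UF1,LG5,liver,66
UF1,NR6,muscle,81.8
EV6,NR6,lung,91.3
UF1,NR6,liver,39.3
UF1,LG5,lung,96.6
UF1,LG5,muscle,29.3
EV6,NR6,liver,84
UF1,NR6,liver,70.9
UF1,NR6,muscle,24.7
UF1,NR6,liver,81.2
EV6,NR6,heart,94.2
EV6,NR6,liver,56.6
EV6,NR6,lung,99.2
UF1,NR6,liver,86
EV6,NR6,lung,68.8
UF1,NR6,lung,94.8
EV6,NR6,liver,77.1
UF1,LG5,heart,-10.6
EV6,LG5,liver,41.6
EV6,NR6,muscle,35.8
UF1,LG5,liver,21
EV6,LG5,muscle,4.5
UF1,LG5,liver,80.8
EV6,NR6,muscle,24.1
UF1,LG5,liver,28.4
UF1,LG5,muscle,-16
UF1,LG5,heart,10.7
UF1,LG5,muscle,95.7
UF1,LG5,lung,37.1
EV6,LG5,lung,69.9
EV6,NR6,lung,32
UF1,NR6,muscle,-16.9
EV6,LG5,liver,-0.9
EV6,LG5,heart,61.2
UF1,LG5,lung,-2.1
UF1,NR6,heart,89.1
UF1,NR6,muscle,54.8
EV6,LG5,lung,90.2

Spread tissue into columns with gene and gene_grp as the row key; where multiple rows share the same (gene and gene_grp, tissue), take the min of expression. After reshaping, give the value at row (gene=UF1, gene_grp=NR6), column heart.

-19.1

Rows with gene=UF1, gene_grp=NR6 and tissue=heart: expression values are 67.7, 88.8, 61.3, -19.1, 72.5, 89.1.
min(67.7, 88.8, 61.3, -19.1, 72.5, 89.1) = -19.1.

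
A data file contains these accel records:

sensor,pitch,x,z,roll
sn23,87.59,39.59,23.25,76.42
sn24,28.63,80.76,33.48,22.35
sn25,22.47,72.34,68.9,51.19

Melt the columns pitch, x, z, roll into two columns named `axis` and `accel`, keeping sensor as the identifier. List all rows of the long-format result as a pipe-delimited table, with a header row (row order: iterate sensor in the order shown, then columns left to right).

Each (sensor, column) pair becomes one row: 3 × 4 = 12 rows.
For example, (sn23, pitch) → accel=87.59.

| sensor | axis | accel |
| sn23 | pitch | 87.59 |
| sn23 | x | 39.59 |
| sn23 | z | 23.25 |
| sn23 | roll | 76.42 |
| sn24 | pitch | 28.63 |
| sn24 | x | 80.76 |
| sn24 | z | 33.48 |
| sn24 | roll | 22.35 |
| sn25 | pitch | 22.47 |
| sn25 | x | 72.34 |
| sn25 | z | 68.9 |
| sn25 | roll | 51.19 |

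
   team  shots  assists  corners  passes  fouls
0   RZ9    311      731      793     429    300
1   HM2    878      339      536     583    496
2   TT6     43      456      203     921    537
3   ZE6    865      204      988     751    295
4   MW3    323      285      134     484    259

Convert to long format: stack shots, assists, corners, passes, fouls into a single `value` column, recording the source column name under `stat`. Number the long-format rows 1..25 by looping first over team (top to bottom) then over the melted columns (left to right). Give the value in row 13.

25 rows total (5 × 5). Row 13: index ⌊(13-1)/5⌋ = 2 into team → TT6; (13-1) mod 5 = 2 into the melted columns → corners.
So row 13 is (TT6, corners, 203); value = 203.

203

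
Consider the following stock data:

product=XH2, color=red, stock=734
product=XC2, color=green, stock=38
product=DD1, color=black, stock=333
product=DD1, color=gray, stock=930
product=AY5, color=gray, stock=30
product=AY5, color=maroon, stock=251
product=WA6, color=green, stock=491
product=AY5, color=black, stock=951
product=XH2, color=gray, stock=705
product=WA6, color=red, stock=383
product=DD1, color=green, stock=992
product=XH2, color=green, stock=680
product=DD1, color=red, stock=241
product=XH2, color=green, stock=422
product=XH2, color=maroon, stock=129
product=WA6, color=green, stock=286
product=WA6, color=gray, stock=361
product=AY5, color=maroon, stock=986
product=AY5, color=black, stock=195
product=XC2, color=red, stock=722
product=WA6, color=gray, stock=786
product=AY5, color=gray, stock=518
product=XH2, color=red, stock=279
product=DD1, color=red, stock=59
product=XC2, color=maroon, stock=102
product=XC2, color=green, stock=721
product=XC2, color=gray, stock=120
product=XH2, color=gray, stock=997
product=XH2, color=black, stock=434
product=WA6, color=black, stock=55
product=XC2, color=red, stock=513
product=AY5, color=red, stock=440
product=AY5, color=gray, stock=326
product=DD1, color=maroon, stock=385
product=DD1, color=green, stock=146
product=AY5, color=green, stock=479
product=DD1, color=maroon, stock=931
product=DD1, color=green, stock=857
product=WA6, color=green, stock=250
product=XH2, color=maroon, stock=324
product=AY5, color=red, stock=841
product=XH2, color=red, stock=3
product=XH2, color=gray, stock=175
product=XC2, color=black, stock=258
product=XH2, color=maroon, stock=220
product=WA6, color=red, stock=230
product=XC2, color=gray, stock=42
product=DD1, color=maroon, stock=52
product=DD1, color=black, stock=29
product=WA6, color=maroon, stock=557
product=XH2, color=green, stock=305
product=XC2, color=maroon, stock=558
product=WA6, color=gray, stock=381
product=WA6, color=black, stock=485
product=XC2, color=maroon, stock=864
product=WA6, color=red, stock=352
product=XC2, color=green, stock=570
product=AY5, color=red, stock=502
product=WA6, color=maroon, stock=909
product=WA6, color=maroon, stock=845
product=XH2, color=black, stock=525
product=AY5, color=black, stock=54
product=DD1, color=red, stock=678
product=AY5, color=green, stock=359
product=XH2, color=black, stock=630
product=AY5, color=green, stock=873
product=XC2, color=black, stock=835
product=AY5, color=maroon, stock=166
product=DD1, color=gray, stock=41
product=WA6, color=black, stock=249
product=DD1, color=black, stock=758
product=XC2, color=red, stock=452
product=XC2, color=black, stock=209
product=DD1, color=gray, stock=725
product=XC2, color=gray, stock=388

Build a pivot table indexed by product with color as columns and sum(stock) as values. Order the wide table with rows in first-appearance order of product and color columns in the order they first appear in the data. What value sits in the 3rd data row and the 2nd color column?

1995

With rows in first-appearance order of product, row 3 is product=DD1. color columns in first-appearance order: red, green, black, gray, maroon; column 2 is green.
Long rows with product=DD1, color=green: 992 + 146 + 857 = 1995.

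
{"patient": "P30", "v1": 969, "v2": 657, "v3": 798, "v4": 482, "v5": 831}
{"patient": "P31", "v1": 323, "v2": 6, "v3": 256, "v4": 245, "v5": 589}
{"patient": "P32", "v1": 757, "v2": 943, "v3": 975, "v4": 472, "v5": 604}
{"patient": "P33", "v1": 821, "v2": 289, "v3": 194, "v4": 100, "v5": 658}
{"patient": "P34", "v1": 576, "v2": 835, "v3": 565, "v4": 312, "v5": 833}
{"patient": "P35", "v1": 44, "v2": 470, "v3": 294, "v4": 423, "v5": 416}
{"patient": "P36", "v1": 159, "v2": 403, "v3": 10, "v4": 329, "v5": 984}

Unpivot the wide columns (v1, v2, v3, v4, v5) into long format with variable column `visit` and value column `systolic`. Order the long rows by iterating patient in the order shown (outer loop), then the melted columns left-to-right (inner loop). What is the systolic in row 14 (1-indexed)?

472

35 rows total (7 × 5). Row 14: index ⌊(14-1)/5⌋ = 2 into patient → P32; (14-1) mod 5 = 3 into the melted columns → v4.
So row 14 is (P32, v4, 472); systolic = 472.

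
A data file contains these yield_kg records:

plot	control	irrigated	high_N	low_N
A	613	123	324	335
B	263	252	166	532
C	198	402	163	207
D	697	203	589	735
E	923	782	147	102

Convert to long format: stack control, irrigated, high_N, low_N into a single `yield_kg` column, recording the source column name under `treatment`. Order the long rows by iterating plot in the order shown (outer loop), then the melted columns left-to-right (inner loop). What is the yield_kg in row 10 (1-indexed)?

402

20 rows total (5 × 4). Row 10: index ⌊(10-1)/4⌋ = 2 into plot → C; (10-1) mod 4 = 1 into the melted columns → irrigated.
So row 10 is (C, irrigated, 402); yield_kg = 402.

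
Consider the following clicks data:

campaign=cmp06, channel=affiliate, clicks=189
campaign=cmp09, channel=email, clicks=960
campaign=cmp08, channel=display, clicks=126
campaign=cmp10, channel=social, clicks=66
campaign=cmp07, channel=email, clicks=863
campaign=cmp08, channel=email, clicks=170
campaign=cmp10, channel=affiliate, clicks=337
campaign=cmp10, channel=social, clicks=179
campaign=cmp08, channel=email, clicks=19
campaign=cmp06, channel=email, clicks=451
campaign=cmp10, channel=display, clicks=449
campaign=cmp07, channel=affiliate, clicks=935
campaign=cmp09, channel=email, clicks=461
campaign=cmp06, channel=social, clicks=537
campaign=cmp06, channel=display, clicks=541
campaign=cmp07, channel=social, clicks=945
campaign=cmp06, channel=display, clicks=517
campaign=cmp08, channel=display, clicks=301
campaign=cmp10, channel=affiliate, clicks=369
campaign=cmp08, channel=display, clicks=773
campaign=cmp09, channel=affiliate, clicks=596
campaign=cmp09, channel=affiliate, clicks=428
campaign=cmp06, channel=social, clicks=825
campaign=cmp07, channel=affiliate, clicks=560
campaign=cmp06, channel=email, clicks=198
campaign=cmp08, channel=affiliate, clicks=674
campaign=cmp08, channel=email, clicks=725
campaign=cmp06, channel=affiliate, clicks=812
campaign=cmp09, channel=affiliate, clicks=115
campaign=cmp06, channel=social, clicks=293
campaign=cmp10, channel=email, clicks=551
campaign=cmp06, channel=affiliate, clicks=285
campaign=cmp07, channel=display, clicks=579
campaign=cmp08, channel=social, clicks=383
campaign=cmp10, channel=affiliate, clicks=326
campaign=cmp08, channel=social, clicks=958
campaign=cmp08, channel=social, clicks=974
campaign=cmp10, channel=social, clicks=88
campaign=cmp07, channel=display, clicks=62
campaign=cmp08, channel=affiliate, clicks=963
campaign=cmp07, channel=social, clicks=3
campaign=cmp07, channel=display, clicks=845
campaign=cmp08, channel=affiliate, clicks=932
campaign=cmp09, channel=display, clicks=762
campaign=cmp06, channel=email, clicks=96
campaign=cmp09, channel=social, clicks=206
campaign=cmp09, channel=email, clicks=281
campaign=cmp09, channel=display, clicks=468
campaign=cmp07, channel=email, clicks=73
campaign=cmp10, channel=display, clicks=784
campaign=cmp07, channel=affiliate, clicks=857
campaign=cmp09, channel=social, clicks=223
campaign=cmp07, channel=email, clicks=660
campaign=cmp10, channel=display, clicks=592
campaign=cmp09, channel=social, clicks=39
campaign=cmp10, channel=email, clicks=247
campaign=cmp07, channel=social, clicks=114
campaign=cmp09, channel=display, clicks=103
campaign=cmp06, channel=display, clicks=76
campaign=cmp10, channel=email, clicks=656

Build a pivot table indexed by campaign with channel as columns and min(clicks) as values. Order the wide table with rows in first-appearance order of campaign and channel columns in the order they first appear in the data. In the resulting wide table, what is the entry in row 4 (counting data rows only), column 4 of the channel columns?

66

With rows in first-appearance order of campaign, row 4 is campaign=cmp10. channel columns in first-appearance order: affiliate, email, display, social; column 4 is social.
Long rows with campaign=cmp10, channel=social: min(66, 179, 88) = 66.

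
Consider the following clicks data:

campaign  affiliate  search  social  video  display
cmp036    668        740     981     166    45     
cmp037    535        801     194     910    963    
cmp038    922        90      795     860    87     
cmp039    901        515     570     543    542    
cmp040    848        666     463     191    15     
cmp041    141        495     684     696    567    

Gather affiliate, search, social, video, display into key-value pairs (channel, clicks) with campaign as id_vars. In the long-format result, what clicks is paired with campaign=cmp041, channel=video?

696

Unpivoting turns each (campaign, wide-column) pair into one long row.
The wide cell at row cmp041, column video holds 696, so the long row (cmp041, video) has clicks=696.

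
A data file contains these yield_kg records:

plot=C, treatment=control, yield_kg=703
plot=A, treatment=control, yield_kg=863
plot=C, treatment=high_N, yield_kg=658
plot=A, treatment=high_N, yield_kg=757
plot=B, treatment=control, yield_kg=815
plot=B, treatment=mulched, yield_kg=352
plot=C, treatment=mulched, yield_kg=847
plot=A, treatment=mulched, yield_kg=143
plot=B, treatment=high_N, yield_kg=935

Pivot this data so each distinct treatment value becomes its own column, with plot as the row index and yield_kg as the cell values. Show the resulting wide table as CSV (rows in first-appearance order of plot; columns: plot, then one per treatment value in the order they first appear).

plot,control,high_N,mulched
C,703,658,847
A,863,757,143
B,815,935,352

Columns: plot plus the 3 distinct treatment values (control, high_N, mulched).
For example, row C column control takes yield_kg=703 from the long row (C, control).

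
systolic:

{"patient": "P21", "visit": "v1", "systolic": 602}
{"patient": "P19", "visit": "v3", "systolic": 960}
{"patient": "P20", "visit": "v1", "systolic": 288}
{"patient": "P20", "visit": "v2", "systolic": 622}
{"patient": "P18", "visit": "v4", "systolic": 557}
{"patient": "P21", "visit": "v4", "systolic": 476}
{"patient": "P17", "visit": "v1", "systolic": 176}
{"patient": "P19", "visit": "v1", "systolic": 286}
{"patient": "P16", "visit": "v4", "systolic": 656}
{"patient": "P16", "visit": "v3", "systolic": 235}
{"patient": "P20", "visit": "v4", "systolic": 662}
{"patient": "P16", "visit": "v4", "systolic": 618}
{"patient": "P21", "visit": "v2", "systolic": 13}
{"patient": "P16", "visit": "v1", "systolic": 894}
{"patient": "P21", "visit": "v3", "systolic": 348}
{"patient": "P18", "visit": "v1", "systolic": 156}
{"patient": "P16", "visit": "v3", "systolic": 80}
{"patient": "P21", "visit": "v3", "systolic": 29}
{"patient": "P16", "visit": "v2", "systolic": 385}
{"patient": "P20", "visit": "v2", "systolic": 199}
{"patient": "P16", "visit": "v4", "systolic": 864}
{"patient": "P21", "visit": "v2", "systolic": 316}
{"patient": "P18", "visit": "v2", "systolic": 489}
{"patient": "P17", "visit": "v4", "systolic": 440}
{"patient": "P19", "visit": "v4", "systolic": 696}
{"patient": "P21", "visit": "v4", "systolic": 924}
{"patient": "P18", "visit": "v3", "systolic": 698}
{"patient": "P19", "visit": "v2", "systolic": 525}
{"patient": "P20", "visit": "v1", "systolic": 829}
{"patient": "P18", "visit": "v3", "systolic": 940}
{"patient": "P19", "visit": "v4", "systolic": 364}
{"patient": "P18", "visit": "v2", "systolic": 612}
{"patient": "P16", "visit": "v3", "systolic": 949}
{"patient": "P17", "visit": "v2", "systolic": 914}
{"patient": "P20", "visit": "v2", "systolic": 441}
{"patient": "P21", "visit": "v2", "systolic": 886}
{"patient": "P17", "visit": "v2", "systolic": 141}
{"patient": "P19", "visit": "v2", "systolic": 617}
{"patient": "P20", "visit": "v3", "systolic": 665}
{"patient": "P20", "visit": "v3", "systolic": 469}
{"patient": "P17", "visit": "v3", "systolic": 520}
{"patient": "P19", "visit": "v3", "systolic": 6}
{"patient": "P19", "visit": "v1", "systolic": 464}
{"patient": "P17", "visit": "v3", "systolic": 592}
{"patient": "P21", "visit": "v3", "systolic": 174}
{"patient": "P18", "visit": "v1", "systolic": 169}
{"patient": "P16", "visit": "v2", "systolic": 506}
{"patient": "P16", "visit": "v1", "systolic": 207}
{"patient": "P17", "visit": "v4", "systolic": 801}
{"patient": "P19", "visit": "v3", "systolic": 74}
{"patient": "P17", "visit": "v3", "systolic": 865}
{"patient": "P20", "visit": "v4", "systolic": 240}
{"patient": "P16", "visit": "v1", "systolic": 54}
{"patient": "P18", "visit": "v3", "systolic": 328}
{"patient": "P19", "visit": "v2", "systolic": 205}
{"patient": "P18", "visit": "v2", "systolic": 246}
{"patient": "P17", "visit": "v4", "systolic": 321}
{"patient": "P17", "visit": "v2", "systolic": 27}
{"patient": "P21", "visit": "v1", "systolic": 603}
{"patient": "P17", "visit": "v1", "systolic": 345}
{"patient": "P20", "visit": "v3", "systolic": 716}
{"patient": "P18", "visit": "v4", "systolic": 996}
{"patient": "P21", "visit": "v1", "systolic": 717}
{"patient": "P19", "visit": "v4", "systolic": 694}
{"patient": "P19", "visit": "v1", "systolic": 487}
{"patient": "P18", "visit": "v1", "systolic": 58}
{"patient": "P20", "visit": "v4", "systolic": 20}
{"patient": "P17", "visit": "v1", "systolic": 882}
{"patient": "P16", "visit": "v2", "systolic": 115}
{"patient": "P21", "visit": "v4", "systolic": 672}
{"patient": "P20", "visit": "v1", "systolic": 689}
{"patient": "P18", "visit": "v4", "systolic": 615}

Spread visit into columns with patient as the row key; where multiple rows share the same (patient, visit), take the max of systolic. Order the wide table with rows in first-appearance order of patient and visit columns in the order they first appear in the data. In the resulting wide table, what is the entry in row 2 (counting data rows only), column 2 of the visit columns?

960

With rows in first-appearance order of patient, row 2 is patient=P19. visit columns in first-appearance order: v1, v3, v2, v4; column 2 is v3.
Long rows with patient=P19, visit=v3: max(960, 6, 74) = 960.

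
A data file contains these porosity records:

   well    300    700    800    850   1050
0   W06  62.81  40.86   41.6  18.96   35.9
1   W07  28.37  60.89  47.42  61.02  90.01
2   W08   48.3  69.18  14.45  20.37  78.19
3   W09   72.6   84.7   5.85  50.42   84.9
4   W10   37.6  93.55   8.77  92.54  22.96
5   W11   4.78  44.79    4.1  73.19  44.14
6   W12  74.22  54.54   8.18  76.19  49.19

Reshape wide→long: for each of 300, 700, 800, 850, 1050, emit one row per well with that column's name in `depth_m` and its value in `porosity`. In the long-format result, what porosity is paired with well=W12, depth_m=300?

74.22

Unpivoting turns each (well, wide-column) pair into one long row.
The wide cell at row W12, column 300 holds 74.22, so the long row (W12, 300) has porosity=74.22.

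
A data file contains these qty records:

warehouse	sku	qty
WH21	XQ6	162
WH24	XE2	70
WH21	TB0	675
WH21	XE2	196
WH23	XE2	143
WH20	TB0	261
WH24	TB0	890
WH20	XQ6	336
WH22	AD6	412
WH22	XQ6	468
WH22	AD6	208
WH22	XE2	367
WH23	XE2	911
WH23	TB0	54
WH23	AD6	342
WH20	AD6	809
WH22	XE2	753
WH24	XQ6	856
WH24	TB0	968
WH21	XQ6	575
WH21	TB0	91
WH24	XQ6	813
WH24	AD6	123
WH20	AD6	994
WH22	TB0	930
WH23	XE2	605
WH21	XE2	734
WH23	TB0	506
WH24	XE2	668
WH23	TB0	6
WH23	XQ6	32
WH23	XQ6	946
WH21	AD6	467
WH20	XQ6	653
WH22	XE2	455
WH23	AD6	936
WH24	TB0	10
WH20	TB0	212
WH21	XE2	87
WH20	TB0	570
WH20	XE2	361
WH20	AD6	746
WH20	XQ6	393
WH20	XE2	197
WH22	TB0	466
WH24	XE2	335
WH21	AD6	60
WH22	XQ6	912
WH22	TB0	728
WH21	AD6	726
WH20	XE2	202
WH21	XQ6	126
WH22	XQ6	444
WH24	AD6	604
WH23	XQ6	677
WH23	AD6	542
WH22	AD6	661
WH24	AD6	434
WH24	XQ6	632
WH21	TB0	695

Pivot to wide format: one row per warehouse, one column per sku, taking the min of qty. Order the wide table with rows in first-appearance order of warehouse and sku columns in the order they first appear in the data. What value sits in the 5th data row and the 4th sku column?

With rows in first-appearance order of warehouse, row 5 is warehouse=WH22. sku columns in first-appearance order: XQ6, XE2, TB0, AD6; column 4 is AD6.
Long rows with warehouse=WH22, sku=AD6: min(412, 208, 661) = 208.

208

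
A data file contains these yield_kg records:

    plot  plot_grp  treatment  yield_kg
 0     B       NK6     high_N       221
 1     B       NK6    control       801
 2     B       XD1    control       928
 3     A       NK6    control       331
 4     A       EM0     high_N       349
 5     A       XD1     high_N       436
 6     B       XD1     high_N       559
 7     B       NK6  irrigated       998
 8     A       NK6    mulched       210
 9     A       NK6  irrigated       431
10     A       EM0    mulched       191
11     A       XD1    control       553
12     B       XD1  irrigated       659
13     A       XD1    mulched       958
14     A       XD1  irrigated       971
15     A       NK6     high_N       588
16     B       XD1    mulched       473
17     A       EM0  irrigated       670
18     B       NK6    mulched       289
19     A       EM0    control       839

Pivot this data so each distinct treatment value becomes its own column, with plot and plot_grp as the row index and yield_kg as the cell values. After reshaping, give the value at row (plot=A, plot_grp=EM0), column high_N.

Wide layout: rows indexed by plot and plot_grp, columns are the 4 distinct treatment values (high_N, control, irrigated, mulched).
Cell (plot=A, plot_grp=EM0, treatment=high_N) draws from the long row where plot=A, plot_grp=EM0 and treatment=high_N, which has yield_kg=349.

349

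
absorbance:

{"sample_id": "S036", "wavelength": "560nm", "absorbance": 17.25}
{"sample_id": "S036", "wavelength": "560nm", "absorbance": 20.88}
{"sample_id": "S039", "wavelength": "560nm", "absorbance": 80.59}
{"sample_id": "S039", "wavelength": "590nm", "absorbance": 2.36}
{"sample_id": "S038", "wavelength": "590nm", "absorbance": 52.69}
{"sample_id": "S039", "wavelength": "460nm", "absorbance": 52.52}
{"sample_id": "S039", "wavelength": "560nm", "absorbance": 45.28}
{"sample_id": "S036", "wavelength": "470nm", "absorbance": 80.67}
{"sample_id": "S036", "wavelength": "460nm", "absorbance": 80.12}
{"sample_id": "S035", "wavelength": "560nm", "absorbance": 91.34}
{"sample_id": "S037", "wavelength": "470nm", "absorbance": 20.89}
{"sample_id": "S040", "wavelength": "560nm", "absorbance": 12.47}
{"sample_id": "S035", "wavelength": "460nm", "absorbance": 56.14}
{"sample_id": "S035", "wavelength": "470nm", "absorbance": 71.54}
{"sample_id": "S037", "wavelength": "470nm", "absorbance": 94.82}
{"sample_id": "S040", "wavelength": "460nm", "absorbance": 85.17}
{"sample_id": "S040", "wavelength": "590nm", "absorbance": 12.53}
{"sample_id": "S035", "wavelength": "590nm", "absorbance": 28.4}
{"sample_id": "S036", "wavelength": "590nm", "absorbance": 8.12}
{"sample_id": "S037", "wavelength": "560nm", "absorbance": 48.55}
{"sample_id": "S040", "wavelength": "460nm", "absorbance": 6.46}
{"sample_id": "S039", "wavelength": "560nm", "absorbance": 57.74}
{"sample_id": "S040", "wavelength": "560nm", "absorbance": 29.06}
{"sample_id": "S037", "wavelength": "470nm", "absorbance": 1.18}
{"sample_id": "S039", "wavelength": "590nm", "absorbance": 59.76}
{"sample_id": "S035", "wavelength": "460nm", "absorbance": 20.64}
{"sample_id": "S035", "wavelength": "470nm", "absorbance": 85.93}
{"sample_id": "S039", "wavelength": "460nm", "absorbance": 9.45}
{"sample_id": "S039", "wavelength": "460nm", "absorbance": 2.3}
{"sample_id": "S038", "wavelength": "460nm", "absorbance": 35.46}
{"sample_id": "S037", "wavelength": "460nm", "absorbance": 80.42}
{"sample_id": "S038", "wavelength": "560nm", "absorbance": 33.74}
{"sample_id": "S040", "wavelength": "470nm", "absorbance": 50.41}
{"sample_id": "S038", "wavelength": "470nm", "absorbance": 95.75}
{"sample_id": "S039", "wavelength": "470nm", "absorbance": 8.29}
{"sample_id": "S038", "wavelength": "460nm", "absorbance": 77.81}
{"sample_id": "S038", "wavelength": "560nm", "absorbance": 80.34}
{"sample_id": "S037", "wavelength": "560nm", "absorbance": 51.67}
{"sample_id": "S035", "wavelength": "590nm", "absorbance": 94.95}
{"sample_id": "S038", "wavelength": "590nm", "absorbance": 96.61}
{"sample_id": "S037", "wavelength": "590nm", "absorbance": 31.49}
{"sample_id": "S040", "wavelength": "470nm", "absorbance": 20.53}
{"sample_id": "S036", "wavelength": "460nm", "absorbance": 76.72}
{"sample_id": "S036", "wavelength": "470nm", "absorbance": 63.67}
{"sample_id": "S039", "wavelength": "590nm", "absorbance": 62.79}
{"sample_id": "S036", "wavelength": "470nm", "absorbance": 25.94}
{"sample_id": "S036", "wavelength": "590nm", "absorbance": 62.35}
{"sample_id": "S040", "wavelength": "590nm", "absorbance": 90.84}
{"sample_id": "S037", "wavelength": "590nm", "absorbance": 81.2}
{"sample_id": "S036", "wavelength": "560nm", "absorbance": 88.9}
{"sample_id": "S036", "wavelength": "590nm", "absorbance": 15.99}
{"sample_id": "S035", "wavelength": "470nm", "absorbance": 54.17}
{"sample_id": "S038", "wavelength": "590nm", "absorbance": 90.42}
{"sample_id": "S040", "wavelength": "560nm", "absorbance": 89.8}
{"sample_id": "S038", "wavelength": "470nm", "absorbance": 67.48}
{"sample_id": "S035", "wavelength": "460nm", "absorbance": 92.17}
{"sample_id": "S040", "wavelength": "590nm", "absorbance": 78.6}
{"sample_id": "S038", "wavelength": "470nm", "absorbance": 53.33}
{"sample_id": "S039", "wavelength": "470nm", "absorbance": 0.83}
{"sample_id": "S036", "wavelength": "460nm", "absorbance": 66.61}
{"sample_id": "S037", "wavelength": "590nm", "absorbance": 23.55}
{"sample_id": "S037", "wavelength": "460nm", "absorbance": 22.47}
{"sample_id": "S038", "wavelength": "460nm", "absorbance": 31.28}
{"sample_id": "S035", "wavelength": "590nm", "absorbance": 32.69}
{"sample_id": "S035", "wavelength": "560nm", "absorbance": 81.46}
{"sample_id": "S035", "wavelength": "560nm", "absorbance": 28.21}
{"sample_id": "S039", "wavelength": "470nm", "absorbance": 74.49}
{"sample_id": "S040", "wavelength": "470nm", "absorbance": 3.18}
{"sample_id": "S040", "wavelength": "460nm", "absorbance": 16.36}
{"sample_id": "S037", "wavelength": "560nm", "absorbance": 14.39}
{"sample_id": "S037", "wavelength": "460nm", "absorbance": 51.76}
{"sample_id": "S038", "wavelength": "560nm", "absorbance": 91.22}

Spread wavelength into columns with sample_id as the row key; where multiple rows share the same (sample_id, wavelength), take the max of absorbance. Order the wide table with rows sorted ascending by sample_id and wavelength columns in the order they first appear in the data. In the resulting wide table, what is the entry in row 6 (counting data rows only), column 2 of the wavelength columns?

With rows sorted ascending by sample_id, row 6 is sample_id=S040. wavelength columns in first-appearance order: 560nm, 590nm, 460nm, 470nm; column 2 is 590nm.
Long rows with sample_id=S040, wavelength=590nm: max(12.53, 90.84, 78.6) = 90.84.

90.84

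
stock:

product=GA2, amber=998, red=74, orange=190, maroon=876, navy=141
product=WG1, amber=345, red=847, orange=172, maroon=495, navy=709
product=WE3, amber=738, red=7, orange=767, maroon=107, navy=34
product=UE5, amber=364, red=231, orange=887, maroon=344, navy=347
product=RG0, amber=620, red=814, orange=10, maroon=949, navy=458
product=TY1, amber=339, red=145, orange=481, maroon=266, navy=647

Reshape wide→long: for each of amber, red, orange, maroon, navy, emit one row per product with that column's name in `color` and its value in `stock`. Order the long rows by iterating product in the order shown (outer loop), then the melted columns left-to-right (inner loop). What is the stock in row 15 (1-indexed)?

30 rows total (6 × 5). Row 15: index ⌊(15-1)/5⌋ = 2 into product → WE3; (15-1) mod 5 = 4 into the melted columns → navy.
So row 15 is (WE3, navy, 34); stock = 34.

34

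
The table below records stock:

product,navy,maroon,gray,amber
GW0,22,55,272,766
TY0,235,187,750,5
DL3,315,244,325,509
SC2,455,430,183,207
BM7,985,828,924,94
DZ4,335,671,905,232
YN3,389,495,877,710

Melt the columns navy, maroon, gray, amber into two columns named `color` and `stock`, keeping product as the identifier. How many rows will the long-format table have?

7 product values × 4 melted columns = 28 rows.

28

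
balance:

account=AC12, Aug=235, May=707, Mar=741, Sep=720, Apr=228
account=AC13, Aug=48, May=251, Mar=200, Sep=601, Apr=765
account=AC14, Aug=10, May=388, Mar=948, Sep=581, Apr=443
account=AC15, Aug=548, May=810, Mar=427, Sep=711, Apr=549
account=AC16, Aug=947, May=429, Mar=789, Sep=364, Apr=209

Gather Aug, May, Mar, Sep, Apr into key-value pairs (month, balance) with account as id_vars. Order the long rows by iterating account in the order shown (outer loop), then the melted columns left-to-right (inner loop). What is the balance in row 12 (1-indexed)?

388

25 rows total (5 × 5). Row 12: index ⌊(12-1)/5⌋ = 2 into account → AC14; (12-1) mod 5 = 1 into the melted columns → May.
So row 12 is (AC14, May, 388); balance = 388.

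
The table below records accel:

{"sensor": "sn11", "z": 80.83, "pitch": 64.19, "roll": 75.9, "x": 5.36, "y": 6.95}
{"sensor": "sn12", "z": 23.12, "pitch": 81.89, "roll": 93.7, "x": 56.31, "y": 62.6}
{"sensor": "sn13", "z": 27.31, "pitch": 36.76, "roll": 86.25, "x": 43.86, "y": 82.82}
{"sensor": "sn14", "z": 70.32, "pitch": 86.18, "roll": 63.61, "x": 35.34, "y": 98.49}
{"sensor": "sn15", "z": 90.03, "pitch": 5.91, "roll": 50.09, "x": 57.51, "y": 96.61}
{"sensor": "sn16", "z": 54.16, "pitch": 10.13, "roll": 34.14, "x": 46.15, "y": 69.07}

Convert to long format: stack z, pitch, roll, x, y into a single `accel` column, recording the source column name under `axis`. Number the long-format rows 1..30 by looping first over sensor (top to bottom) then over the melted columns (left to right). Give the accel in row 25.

96.61

30 rows total (6 × 5). Row 25: index ⌊(25-1)/5⌋ = 4 into sensor → sn15; (25-1) mod 5 = 4 into the melted columns → y.
So row 25 is (sn15, y, 96.61); accel = 96.61.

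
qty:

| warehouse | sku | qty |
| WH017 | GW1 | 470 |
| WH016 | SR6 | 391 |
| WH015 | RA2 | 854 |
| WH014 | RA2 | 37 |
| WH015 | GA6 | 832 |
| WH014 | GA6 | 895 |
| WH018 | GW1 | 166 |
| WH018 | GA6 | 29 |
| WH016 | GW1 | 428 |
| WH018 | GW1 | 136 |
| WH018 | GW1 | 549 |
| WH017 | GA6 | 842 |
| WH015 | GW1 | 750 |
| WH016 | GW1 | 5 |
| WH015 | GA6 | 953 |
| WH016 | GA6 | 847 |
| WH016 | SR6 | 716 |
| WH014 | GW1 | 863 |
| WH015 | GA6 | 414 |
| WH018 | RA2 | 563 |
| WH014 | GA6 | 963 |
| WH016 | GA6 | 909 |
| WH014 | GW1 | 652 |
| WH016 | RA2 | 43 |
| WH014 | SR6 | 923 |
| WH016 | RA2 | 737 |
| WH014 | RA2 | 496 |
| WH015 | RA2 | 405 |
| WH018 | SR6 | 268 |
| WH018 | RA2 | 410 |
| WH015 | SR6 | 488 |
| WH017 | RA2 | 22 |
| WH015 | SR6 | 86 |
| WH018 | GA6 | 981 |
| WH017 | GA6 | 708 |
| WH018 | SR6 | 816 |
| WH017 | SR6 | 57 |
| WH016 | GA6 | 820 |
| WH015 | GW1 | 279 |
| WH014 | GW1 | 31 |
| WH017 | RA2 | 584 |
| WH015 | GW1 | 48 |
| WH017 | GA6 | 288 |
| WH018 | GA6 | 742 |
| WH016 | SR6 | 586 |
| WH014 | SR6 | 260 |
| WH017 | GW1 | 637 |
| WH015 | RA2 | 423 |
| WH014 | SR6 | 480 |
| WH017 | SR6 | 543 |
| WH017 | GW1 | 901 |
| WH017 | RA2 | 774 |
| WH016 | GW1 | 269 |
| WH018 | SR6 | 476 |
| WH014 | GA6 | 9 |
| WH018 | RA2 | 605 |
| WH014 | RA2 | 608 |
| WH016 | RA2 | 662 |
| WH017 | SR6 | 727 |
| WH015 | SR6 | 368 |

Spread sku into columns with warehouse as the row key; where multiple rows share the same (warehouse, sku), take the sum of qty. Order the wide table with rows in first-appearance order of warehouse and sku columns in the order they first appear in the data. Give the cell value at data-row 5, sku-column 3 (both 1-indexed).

With rows in first-appearance order of warehouse, row 5 is warehouse=WH018. sku columns in first-appearance order: GW1, SR6, RA2, GA6; column 3 is RA2.
Long rows with warehouse=WH018, sku=RA2: 563 + 410 + 605 = 1578.

1578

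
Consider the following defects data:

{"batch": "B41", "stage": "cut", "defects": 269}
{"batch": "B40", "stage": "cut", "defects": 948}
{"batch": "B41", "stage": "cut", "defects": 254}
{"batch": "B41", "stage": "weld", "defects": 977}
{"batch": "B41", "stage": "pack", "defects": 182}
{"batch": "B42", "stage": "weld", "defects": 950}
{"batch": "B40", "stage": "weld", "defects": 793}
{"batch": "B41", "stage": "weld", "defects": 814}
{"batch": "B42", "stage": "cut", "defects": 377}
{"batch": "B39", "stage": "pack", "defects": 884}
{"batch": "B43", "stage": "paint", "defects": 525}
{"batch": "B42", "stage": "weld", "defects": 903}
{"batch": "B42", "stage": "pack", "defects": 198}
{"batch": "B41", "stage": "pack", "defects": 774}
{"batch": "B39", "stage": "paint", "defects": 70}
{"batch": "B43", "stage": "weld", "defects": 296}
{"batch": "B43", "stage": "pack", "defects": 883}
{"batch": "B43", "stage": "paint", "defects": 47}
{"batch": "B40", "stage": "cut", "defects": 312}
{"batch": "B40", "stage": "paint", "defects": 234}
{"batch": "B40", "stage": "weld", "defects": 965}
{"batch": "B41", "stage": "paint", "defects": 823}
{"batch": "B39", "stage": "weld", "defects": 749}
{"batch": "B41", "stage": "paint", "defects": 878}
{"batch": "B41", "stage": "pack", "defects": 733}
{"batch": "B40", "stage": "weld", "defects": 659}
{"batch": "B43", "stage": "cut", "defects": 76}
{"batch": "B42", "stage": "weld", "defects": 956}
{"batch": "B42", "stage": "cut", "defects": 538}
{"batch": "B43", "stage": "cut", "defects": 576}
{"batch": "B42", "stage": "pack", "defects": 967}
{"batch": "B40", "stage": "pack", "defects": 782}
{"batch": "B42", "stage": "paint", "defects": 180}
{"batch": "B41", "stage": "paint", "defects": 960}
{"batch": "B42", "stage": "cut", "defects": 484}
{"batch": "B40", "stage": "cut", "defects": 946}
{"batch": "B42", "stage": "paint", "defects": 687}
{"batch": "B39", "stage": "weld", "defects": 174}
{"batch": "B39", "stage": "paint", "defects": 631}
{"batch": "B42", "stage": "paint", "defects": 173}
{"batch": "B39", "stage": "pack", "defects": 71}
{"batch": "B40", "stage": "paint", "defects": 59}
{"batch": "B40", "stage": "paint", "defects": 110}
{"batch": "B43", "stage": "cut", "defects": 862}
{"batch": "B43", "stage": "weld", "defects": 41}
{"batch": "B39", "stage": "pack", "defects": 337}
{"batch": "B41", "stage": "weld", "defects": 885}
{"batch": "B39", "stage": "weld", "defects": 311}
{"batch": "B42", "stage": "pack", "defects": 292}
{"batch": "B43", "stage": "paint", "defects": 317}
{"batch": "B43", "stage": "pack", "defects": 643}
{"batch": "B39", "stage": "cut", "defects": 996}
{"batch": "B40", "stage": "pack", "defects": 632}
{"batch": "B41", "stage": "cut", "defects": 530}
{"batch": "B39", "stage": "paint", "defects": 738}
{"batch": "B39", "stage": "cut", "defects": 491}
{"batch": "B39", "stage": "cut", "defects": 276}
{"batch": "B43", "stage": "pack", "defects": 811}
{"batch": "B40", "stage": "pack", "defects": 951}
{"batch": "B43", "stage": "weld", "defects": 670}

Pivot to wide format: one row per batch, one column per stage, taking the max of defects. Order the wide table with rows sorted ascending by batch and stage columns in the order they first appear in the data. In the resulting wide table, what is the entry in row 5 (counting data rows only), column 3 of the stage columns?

883

With rows sorted ascending by batch, row 5 is batch=B43. stage columns in first-appearance order: cut, weld, pack, paint; column 3 is pack.
Long rows with batch=B43, stage=pack: max(883, 643, 811) = 883.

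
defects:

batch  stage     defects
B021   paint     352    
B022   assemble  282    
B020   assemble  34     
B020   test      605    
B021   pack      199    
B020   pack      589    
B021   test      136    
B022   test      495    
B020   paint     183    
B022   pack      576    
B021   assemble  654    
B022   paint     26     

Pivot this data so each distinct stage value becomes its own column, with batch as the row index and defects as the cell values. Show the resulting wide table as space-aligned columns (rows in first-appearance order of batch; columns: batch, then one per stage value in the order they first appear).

batch  paint  assemble  test  pack
B021   352    654       136   199 
B022   26     282       495   576 
B020   183    34        605   589 

Columns: batch plus the 4 distinct stage values (paint, assemble, test, pack).
For example, row B021 column paint takes defects=352 from the long row (B021, paint).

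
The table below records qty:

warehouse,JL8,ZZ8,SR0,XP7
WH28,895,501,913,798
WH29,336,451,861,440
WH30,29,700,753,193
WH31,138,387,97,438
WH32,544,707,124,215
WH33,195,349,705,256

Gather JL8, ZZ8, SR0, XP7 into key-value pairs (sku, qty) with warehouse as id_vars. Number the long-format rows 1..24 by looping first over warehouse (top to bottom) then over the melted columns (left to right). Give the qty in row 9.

29

24 rows total (6 × 4). Row 9: index ⌊(9-1)/4⌋ = 2 into warehouse → WH30; (9-1) mod 4 = 0 into the melted columns → JL8.
So row 9 is (WH30, JL8, 29); qty = 29.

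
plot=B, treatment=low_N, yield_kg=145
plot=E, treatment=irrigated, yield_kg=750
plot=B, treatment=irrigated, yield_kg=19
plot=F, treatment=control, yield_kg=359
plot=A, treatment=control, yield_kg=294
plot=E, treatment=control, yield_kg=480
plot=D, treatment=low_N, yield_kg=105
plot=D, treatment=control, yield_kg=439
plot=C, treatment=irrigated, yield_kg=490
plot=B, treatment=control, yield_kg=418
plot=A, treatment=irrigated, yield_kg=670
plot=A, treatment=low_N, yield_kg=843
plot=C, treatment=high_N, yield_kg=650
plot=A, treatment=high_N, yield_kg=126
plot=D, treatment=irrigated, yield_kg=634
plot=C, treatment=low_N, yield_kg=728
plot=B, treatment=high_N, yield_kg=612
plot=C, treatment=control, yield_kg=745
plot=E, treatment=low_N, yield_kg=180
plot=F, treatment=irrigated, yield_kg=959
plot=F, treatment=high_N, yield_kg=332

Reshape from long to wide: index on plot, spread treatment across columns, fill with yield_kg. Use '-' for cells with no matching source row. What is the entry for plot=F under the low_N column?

No long-format row has plot=F and treatment=low_N, so the cell is -.

-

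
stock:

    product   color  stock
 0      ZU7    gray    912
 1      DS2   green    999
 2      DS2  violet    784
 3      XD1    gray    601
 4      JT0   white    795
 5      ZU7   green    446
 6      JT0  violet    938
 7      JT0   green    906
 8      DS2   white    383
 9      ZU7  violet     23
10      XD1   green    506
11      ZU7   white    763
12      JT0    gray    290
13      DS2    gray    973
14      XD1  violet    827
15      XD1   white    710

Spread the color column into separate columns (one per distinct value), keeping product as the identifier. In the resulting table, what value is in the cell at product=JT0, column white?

Wide layout: rows indexed by product, columns are the 4 distinct color values (gray, green, violet, white).
Cell (product=JT0, color=white) draws from the long row where product=JT0 and color=white, which has stock=795.

795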